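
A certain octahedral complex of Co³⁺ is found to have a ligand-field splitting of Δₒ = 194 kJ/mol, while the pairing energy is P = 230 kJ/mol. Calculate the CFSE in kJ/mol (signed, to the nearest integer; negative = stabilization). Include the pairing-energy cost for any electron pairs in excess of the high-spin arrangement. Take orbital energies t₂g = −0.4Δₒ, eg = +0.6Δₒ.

-78

Group 9 minus oxidation state +3 gives a d⁶ configuration for Co³⁺.
With Δₒ < P the complex is high-spin.
That gives t₂g⁴ eg².
Orbital CFSE = -0.4Δₒ = -0.4 × 194 = -78 kJ/mol.
High-spin has no excess pairs, so no pairing correction applies.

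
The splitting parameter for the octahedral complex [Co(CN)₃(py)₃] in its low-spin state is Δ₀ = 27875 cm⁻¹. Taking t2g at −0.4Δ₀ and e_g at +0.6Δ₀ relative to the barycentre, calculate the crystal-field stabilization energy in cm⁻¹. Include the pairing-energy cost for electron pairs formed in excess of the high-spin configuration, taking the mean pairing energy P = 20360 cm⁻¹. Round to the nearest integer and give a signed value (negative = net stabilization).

-26180

Ligand charges: 3×(-1) from CN⁻ and 3×(+0) from py sum to -3; with overall charge +0, Co is +3.
Co³⁺: group 9, so d-count = 9 − 3 = 6.
The d⁶ electrons fill as t2g^6 e_g^0.
Orbital CFSE = 6(-0.4) + 0(0.6) = -2.4Δ₀ = -2.4 × 27875 = -66900 cm⁻¹.
High-spin d⁶ would be t2g^4 e_g^2 with 1 pair; low-spin has 3, so 2 excess pairs cost +2P = +40720 cm⁻¹.
Overall CFSE = -66900 + 40720 = -26180 cm⁻¹.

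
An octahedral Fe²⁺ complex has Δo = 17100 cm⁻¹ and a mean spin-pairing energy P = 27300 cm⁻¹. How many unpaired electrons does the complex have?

4

Fe²⁺: group 8, so d-count = 8 − 2 = 6.
With Δo < P the complex is high-spin.
Configuration: t₂g⁴ eg².
Unpaired electrons: 4.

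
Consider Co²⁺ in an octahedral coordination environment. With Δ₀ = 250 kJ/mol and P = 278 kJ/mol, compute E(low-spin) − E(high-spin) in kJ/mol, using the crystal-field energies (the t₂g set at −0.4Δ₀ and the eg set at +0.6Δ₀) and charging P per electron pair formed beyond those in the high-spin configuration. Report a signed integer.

Group 9 minus oxidation state +2 gives a d⁷ configuration for Co²⁺.
High-spin d⁷ fills as t₂g⁵ eg² with CFSE 5(−0.4) + 2(+0.6) = -0.8Δ₀ = -200 kJ/mol.
Low-spin t₂g⁶ eg¹ gives -1.8Δ₀ = -450 kJ/mol, but forming 1 extra pair costs 1P = 278 kJ/mol, so E(LS) = -450 + 278 = -172 kJ/mol.
Thus E(LS) − E(HS) = 28 kJ/mol.

28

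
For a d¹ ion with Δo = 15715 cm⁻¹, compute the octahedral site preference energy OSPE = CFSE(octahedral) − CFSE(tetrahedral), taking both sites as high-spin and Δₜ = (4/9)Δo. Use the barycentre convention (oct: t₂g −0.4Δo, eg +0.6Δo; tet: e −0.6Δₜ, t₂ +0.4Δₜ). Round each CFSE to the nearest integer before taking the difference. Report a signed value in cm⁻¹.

-2095

Octahedral high-spin t2g^1 e_g^0: CFSE = -0.4 × 15715 = -6286 cm⁻¹.
In a tetrahedral site the filling is e^1 t2^0: CFSE(tet) = -0.6Δₜ = -0.6 × (4/9)(15715) = -4191 cm⁻¹.
Subtracting, OSPE = -6286 − (-4191) = -2095 cm⁻¹.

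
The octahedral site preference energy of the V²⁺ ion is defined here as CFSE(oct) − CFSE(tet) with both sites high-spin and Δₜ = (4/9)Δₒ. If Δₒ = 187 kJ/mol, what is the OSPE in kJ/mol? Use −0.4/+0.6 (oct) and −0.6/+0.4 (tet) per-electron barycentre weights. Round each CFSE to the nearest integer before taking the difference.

-158

V is in group 5, so V²⁺ is d³ (5 − 2 = 3).
Octahedral (high-spin): t₂g³ eg⁰, CFSE = 3(−0.4) + 0(+0.6) = -1.2Δₒ = -1.2 × 187 = -224 kJ/mol.
Tetrahedral e² t₂¹ gives -0.8Δₜ = -0.8 × (4/9) × 187 = -66 kJ/mol.
OSPE = -224 − (-66) = -158 kJ/mol.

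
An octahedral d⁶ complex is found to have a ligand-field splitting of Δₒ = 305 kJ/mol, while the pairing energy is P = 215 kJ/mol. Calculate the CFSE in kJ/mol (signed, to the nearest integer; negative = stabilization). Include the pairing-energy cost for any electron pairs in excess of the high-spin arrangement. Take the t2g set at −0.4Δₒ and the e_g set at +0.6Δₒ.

-302

Δₒ > P, so pairing is preferred: the ground state is low-spin.
That gives t2g^6 e_g^0.
Orbital CFSE = -2.4Δₒ = -2.4 × 305 = -732 kJ/mol.
Excess pairs vs high-spin: 3 − 1 = 2; pairing cost = +430 kJ/mol.
Net CFSE = -732 + 430 = -302 kJ/mol.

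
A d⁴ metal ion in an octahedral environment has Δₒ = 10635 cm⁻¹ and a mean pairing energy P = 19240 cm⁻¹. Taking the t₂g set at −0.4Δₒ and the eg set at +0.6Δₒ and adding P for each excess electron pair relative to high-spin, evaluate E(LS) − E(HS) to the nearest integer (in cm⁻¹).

8605

High-spin d⁴ fills as t₂g³ eg¹ with CFSE 3(−0.4) + 1(+0.6) = -0.6Δₒ = -6381 cm⁻¹.
Low-spin: t₂g⁴ eg⁰, orbital CFSE = -1.6Δₒ = -17016 cm⁻¹; plus 1 excess pair × P = +19240 cm⁻¹; total 2224 cm⁻¹.
E(LS) − E(HS) = 2224 − (-6381) = 8605 cm⁻¹.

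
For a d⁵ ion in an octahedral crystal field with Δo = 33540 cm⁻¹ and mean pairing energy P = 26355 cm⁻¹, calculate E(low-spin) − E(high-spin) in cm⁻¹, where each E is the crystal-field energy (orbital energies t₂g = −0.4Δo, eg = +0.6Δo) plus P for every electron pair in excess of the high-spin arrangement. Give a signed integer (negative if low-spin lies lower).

High-spin: t₂g³ eg², CFSE = 0.0Δo = 0 cm⁻¹.
Low-spin t₂g⁵ eg⁰ gives -2.0Δo = -67080 cm⁻¹, but forming 2 extra pairs costs 2P = 52710 cm⁻¹, so E(LS) = -67080 + 52710 = -14370 cm⁻¹.
The difference is -14370 − (0) = -14370 cm⁻¹, so low-spin lies lower.

-14370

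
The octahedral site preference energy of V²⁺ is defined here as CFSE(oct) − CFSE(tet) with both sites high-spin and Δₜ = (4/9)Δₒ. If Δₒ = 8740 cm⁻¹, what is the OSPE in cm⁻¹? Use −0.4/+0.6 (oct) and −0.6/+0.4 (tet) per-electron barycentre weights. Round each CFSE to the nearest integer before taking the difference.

Group 5 minus oxidation state +2 gives a d³ configuration for V²⁺.
In an octahedral site d³ (HS) is t₂g³ eg⁰, giving CFSE(oct) = -1.2Δₒ = -10488 cm⁻¹.
In a tetrahedral site the filling is e² t₂¹: CFSE(tet) = -0.8Δₜ = -0.8 × (4/9)(8740) = -3108 cm⁻¹.
Subtracting, OSPE = -10488 − (-3108) = -7380 cm⁻¹.

-7380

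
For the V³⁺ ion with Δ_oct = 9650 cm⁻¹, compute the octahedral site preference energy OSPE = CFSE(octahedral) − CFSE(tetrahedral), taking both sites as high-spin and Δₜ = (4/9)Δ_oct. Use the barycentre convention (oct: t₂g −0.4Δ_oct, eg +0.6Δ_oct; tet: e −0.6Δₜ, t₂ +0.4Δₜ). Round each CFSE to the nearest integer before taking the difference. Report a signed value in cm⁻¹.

V is in group 5, so V³⁺ is d² (5 − 3 = 2).
In an octahedral site d² (HS) is t₂g² eg⁰, giving CFSE(oct) = -0.8Δ_oct = -7720 cm⁻¹.
In a tetrahedral site the filling is e² t₂⁰: CFSE(tet) = -1.2Δₜ = -1.2 × (4/9)(9650) = -5147 cm⁻¹.
OSPE = CFSE(oct) − CFSE(tet) = -7720 − (-5147) = -2573 cm⁻¹.

-2573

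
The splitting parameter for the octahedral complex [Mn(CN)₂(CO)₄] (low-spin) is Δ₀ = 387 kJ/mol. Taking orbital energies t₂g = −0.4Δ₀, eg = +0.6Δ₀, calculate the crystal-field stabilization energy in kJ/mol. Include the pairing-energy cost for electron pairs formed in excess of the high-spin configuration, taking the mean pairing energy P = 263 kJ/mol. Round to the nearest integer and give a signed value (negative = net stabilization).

Ligand charges: 2×(-1) from CN⁻ and 4×(+0) from CO sum to -2; with overall charge +0, Mn is +2.
Mn²⁺: group 7, so d-count = 7 − 2 = 5.
Electron filling gives t₂g⁵ eg⁰.
Orbital CFSE = 5(-0.4) + 0(0.6) = -2.0Δ₀ = -2.0 × 387 = -774 kJ/mol.
Pairing penalty: 2 pairs vs 0 in the high-spin reference → 2 extra × P = 526 kJ/mol.
Net CFSE = -774 + 526 = -248 kJ/mol.

-248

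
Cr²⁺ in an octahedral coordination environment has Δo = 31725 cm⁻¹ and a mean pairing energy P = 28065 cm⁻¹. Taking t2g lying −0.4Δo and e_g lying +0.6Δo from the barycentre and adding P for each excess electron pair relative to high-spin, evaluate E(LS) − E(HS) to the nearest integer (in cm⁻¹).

-3660

Cr sits in group 6; removing 2 electrons leaves Cr²⁺ with 6 − 2 = 4 d electrons.
High-spin: t2g^3 e_g^1, CFSE = -0.6Δo = -19035 cm⁻¹.
For low-spin the configuration is t2g^4 e_g^0: orbital energy -1.6 × 31725 = -50760 cm⁻¹, and 1 additional pair relative to high-spin adds 28065 cm⁻¹, giving -22695 cm⁻¹.
The difference is -22695 − (-19035) = -3660 cm⁻¹, so low-spin lies lower.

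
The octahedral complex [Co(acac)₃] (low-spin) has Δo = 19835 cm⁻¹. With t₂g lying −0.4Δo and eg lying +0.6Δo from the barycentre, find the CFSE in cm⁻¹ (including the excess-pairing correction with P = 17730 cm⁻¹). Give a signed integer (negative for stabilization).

Each acac⁻ contributes -1; 3 × (-1) = -3. With overall charge +0, Co is in the +3 oxidation state.
Co³⁺: group 9, so d-count = 9 − 3 = 6.
Electron filling gives t₂g⁶ eg⁰.
Orbital CFSE = 6(-0.4) + 0(0.6) = -2.4Δo = -2.4 × 19835 = -47604 cm⁻¹.
High-spin d⁶ would be t₂g⁴ eg² with 1 pair; low-spin has 3, so 2 excess pairs cost +2P = +35460 cm⁻¹.
Combining: -47604 + 35460 = -12144 cm⁻¹.

-12144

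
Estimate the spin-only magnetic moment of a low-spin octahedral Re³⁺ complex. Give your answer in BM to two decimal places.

2.83 BM

Re is in group 7, so Re³⁺ is d⁴ (7 − 3 = 4).
Configuration: t₂g⁴ eg⁰ → 2 unpaired electrons.
μ(spin-only) = √[2(2+2)] = √8 ≈ 2.83 BM.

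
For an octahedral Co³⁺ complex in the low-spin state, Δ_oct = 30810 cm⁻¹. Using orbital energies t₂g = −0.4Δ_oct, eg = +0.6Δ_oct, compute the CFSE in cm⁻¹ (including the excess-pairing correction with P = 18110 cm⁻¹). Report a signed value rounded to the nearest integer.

Co sits in group 9; removing 3 electrons leaves Co³⁺ with 9 − 3 = 6 d electrons.
The d⁶ electrons fill as t₂g⁶ eg⁰.
Orbital CFSE = 6(-0.4) + 0(0.6) = -2.4Δ_oct = -2.4 × 30810 = -73944 cm⁻¹.
High-spin d⁶ would be t₂g⁴ eg² with 1 pair; low-spin has 3, so 2 excess pairs cost +2P = +36220 cm⁻¹.
Combining: -73944 + 36220 = -37724 cm⁻¹.

-37724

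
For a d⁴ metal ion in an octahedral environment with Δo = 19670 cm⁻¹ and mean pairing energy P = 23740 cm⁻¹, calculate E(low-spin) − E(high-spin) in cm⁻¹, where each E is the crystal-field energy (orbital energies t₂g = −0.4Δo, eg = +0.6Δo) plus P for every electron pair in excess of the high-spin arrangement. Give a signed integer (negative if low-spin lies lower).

4070

High-spin: t₂g³ eg¹, CFSE = -0.6Δo = -11802 cm⁻¹.
Low-spin: t₂g⁴ eg⁰, orbital CFSE = -1.6Δo = -31472 cm⁻¹; plus 1 excess pair × P = +23740 cm⁻¹; total -7732 cm⁻¹.
The difference is -7732 − (-11802) = 4070 cm⁻¹, so high-spin lies lower.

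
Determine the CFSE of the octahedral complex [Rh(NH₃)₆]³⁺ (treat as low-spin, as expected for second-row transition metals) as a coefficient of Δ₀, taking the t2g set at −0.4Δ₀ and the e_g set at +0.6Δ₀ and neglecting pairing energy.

-2.4 Δ₀

NH₃ is neutral, so the +3 overall charge sits on Rh: oxidation state +3.
Rh sits in group 9; removing 3 electrons leaves Rh³⁺ with 9 − 3 = 6 d electrons.
Configuration: t2g^6 e_g^0.
CFSE = 6(-0.4Δ₀) + 0(0.6Δ₀) = -2.4Δ₀ + 0.0Δ₀ = -2.4Δ₀.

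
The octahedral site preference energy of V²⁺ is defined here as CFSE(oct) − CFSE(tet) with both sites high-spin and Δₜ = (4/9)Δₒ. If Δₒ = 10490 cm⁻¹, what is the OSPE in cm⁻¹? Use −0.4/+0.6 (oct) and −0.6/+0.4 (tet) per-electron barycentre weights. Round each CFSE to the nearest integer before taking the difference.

V²⁺: group 5, so d-count = 5 − 2 = 3.
Octahedral high-spin t₂g³ eg⁰: CFSE = -1.2 × 10490 = -12588 cm⁻¹.
In a tetrahedral site the filling is e² t₂¹: CFSE(tet) = -0.8Δₜ = -0.8 × (4/9)(10490) = -3730 cm⁻¹.
OSPE = CFSE(oct) − CFSE(tet) = -12588 − (-3730) = -8858 cm⁻¹.

-8858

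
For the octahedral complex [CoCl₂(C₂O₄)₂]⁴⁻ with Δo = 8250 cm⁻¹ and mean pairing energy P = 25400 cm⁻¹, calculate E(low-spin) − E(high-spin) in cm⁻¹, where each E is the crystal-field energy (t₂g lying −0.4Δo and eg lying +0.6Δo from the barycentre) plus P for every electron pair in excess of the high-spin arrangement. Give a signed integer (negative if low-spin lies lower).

Ligand charges: 2×(-1) from Cl⁻ and 2×(-2) from C₂O₄²⁻ sum to -6; with overall charge -4, Co is +2.
Co is in group 9, so Co²⁺ is d⁷ (9 − 2 = 7).
High-spin: t₂g⁵ eg², CFSE = -0.8Δo = -6600 cm⁻¹.
For low-spin the configuration is t₂g⁶ eg¹: orbital energy -1.8 × 8250 = -14850 cm⁻¹, and 1 additional pair relative to high-spin adds 25400 cm⁻¹, giving 10550 cm⁻¹.
E(LS) − E(HS) = 10550 − (-6600) = 17150 cm⁻¹.

17150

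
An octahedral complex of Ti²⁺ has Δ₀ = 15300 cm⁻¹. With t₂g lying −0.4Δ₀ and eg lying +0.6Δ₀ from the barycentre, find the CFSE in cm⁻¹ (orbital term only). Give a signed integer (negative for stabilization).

-12240

Ti sits in group 4; removing 2 electrons leaves Ti²⁺ with 4 − 2 = 2 d electrons.
For octahedral d² the high- and low-spin configurations coincide.
Electron filling gives t₂g² eg⁰.
CFSE(orbital) = 2×(-0.4Δ₀) + 0×(0.6Δ₀) = -0.8Δ₀; with Δ₀ = 15300 cm⁻¹ that is -12240 cm⁻¹.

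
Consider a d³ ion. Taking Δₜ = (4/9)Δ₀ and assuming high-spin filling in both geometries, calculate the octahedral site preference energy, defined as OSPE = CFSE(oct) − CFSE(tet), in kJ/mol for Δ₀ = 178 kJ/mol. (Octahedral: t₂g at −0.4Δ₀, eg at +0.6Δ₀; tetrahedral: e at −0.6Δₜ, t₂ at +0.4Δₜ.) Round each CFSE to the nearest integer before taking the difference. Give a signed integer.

-151

In an octahedral site d³ (HS) is t₂g³ eg⁰, giving CFSE(oct) = -1.2Δ₀ = -214 kJ/mol.
In a tetrahedral site the filling is e² t₂¹: CFSE(tet) = -0.8Δₜ = -0.8 × (4/9)(178) = -63 kJ/mol.
OSPE = CFSE(oct) − CFSE(tet) = -214 − (-63) = -151 kJ/mol.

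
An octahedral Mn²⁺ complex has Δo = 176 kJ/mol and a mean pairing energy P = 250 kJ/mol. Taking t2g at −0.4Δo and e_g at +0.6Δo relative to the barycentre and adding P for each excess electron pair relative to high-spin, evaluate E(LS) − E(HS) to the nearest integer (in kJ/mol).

Mn is in group 7, so Mn²⁺ is d⁵ (7 − 2 = 5).
In the high-spin limit (t2g^3 e_g^2) the orbital term is 0.0Δo = 0 kJ/mol, with no excess pairing.
Low-spin t2g^5 e_g^0 gives -2.0Δo = -352 kJ/mol, but forming 2 extra pairs costs 2P = 500 kJ/mol, so E(LS) = -352 + 500 = 148 kJ/mol.
E(LS) − E(HS) = 148 − (0) = 148 kJ/mol.

148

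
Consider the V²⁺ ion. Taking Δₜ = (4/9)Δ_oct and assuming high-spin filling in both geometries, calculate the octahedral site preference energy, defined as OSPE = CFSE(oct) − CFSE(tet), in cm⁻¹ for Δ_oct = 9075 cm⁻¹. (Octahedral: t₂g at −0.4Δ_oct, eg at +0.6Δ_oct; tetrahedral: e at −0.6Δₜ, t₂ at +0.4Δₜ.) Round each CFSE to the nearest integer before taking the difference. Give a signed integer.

-7663

V²⁺: group 5, so d-count = 5 − 2 = 3.
Octahedral high-spin t₂g³ eg⁰: CFSE = -1.2 × 9075 = -10890 cm⁻¹.
In a tetrahedral site the filling is e² t₂¹: CFSE(tet) = -0.8Δₜ = -0.8 × (4/9)(9075) = -3227 cm⁻¹.
OSPE = -10890 − (-3227) = -7663 cm⁻¹.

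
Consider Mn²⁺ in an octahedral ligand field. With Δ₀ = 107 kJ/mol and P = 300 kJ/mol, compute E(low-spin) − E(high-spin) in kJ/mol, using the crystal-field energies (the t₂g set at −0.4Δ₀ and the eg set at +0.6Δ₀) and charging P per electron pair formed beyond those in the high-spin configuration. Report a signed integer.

Mn sits in group 7; removing 2 electrons leaves Mn²⁺ with 7 − 2 = 5 d electrons.
In the high-spin limit (t₂g³ eg²) the orbital term is 0.0Δ₀ = 0 kJ/mol, with no excess pairing.
Low-spin t₂g⁵ eg⁰ gives -2.0Δ₀ = -214 kJ/mol, but forming 2 extra pairs costs 2P = 600 kJ/mol, so E(LS) = -214 + 600 = 386 kJ/mol.
Thus E(LS) − E(HS) = 386 kJ/mol.

386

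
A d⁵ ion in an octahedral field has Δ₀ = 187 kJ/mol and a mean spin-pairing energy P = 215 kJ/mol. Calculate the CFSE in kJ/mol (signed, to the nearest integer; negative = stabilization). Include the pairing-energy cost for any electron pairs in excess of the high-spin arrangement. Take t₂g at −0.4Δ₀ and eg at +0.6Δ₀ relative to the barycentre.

0

Here Δ₀ < P (187 < 215), so the high-spin state is favoured.
Filling d⁵ accordingly: t₂g³ eg².
Orbital CFSE = 0.0Δ₀ = 0.0 × 187 = 0 kJ/mol.
High-spin has no excess pairs, so no pairing correction applies.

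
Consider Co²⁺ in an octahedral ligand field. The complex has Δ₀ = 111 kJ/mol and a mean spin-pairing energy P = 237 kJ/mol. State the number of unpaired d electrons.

Group 9 minus oxidation state +2 gives a d⁷ configuration for Co²⁺.
With Δ₀ < P the complex is high-spin.
Configuration: t2g^5 e_g^2.
Unpaired electrons: 3.

3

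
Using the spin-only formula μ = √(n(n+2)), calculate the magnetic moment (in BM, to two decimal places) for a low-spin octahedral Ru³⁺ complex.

1.73 BM

Ru is in group 8, so Ru³⁺ is d⁵ (8 − 3 = 5).
Configuration: t2g^5 e_g^0 → 1 unpaired electron.
μ(spin-only) = √[1(1+2)] = √3 ≈ 1.73 BM.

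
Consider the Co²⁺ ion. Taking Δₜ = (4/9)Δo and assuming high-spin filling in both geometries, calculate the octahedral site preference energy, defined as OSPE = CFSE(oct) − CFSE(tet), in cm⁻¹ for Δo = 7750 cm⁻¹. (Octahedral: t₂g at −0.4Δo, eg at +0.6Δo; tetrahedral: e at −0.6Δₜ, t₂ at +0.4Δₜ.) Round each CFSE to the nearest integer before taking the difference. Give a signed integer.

-2067

Co²⁺: group 9, so d-count = 9 − 2 = 7.
In an octahedral site d⁷ (HS) is t₂g⁵ eg², giving CFSE(oct) = -0.8Δo = -6200 cm⁻¹.
Tetrahedral e⁴ t₂³ gives -1.2Δₜ = -1.2 × (4/9) × 7750 = -4133 cm⁻¹.
Subtracting, OSPE = -6200 − (-4133) = -2067 cm⁻¹.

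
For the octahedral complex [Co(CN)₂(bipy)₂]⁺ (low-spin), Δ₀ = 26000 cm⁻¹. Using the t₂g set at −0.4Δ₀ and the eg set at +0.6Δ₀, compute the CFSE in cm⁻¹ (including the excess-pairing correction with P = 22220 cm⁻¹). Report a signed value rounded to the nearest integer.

-17960

Ligand charges: 2×(-1) from CN⁻ and 2×(+0) from bipy sum to -2; with overall charge +1, Co is +3.
Co³⁺: group 9, so d-count = 9 − 3 = 6.
Configuration: t₂g⁶ eg⁰.
The orbital stabilization is -2.4Δ₀ = -2.4 × 26000 = -62400 cm⁻¹.
Pairing penalty: 3 pairs vs 1 in the high-spin reference → 2 extra × P = 44440 cm⁻¹.
Combining: -62400 + 44440 = -17960 cm⁻¹.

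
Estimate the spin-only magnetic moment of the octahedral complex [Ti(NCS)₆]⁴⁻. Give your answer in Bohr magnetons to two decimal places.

Each NCS⁻ contributes -1; 6 × (-1) = -6. With overall charge -4, Ti is in the +2 oxidation state.
Group 4 minus oxidation state +2 gives a d² configuration for Ti²⁺.
Configuration: t2g^2 e_g^0 → 2 unpaired electrons.
μ(spin-only) = √[2(2+2)] = √8 ≈ 2.83 Bohr magnetons.

2.83 Bohr magnetons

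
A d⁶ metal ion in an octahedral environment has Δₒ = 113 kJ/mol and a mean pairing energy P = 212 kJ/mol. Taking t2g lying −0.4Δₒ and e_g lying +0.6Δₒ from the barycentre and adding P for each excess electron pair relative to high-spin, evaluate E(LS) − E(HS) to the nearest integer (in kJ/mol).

198

High-spin: t2g^4 e_g^2, CFSE = -0.4Δₒ = -45 kJ/mol.
For low-spin the configuration is t2g^6 e_g^0: orbital energy -2.4 × 113 = -271 kJ/mol, and 2 additional pairs relative to high-spin add 424 kJ/mol, giving 153 kJ/mol.
The difference is 153 − (-45) = 198 kJ/mol, so high-spin lies lower.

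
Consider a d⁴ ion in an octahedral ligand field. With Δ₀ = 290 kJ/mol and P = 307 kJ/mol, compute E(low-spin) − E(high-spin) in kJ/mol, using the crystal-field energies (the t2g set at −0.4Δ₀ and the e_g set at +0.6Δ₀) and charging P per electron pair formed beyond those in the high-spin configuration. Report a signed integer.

In the high-spin limit (t2g^3 e_g^1) the orbital term is -0.6Δ₀ = -174 kJ/mol, with no excess pairing.
Low-spin t2g^4 e_g^0 gives -1.6Δ₀ = -464 kJ/mol, but forming 1 extra pair costs 1P = 307 kJ/mol, so E(LS) = -464 + 307 = -157 kJ/mol.
E(LS) − E(HS) = -157 − (-174) = 17 kJ/mol.

17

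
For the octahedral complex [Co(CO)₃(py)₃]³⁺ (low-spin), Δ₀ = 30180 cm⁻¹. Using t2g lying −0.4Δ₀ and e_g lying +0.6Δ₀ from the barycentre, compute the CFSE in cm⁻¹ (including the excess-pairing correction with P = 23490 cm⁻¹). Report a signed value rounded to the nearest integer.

-25452

Ligand charges: 3×(+0) from CO and 3×(+0) from py sum to +0; with overall charge +3, Co is +3.
Co is in group 9, so Co³⁺ is d⁶ (9 − 3 = 6).
The d⁶ electrons fill as t2g^6 e_g^0.
Orbital CFSE = 6(-0.4) + 0(0.6) = -2.4Δ₀ = -2.4 × 30180 = -72432 cm⁻¹.
High-spin d⁶ would be t2g^4 e_g^2 with 1 pair; low-spin has 3, so 2 excess pairs cost +2P = +46980 cm⁻¹.
Combining: -72432 + 46980 = -25452 cm⁻¹.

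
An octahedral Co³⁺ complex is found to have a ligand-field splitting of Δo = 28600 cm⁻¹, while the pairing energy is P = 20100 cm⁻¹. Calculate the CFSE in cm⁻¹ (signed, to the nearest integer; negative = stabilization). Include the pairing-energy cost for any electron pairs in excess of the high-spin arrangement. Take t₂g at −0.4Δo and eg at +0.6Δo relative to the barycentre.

-28440

Co is in group 9, so Co³⁺ is d⁶ (9 − 3 = 6).
With Δo > P the complex is low-spin.
Filling d⁶ accordingly: t₂g⁶ eg⁰.
Orbital CFSE = -2.4Δo = -2.4 × 28600 = -68640 cm⁻¹.
Excess pairs vs high-spin: 3 − 1 = 2; pairing cost = +40200 cm⁻¹.
Net CFSE = -68640 + 40200 = -28440 cm⁻¹.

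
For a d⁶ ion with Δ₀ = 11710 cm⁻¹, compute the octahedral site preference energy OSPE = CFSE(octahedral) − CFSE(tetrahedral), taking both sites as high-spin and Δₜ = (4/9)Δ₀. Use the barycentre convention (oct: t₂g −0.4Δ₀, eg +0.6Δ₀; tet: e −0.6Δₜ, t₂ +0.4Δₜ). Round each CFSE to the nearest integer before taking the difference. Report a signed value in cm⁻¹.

-1561

Octahedral (high-spin): t2g^4 e_g^2, CFSE = 4(−0.4) + 2(+0.6) = -0.4Δ₀ = -0.4 × 11710 = -4684 cm⁻¹.
Tetrahedral e^3 t2^3 gives -0.6Δₜ = -0.6 × (4/9) × 11710 = -3123 cm⁻¹.
OSPE = CFSE(oct) − CFSE(tet) = -4684 − (-3123) = -1561 cm⁻¹.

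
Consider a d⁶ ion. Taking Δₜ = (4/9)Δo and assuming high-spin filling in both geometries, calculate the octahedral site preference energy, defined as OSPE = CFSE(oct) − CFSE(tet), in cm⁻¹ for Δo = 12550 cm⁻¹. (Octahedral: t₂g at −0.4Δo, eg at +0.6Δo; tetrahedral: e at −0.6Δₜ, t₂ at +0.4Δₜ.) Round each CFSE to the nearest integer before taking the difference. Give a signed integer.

-1673

In an octahedral site d⁶ (HS) is t₂g⁴ eg², giving CFSE(oct) = -0.4Δo = -5020 cm⁻¹.
Tetrahedral e³ t₂³ gives -0.6Δₜ = -0.6 × (4/9) × 12550 = -3347 cm⁻¹.
Subtracting, OSPE = -5020 − (-3347) = -1673 cm⁻¹.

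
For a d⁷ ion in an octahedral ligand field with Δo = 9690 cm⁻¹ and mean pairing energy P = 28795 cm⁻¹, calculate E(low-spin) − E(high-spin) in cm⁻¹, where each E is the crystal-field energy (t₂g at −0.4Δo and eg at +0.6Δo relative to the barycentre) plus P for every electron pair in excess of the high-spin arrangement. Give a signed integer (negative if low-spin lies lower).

High-spin d⁷ fills as t₂g⁵ eg² with CFSE 5(−0.4) + 2(+0.6) = -0.8Δo = -7752 cm⁻¹.
Low-spin t₂g⁶ eg¹ gives -1.8Δo = -17442 cm⁻¹, but forming 1 extra pair costs 1P = 28795 cm⁻¹, so E(LS) = -17442 + 28795 = 11353 cm⁻¹.
The difference is 11353 − (-7752) = 19105 cm⁻¹, so high-spin lies lower.

19105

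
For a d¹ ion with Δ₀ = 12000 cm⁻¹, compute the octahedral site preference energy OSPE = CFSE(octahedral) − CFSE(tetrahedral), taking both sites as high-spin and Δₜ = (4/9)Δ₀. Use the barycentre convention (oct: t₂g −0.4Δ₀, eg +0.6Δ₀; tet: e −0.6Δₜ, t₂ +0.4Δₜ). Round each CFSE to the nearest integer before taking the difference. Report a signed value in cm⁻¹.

-1600

In an octahedral site d¹ (HS) is t₂g¹ eg⁰, giving CFSE(oct) = -0.4Δ₀ = -4800 cm⁻¹.
Tetrahedral e¹ t₂⁰ gives -0.6Δₜ = -0.6 × (4/9) × 12000 = -3200 cm⁻¹.
OSPE = CFSE(oct) − CFSE(tet) = -4800 − (-3200) = -1600 cm⁻¹.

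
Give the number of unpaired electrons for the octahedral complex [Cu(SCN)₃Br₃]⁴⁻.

1

Ligand charges: 3×(-1) from SCN⁻ and 3×(-1) from Br⁻ sum to -6; with overall charge -4, Cu is +2.
Cu²⁺: group 11, so d-count = 11 − 2 = 9.
Configuration: t₂g⁶ eg³, giving 1 unpaired electron.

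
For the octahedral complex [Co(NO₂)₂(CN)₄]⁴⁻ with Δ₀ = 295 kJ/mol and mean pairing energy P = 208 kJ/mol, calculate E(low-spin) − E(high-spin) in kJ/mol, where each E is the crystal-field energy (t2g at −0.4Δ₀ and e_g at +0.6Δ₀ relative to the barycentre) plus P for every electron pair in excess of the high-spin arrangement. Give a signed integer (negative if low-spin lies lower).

Ligand charges: 2×(-1) from NO₂⁻ and 4×(-1) from CN⁻ sum to -6; with overall charge -4, Co is +2.
Co²⁺: group 9, so d-count = 9 − 2 = 7.
High-spin d⁷ fills as t2g^5 e_g^2 with CFSE 5(−0.4) + 2(+0.6) = -0.8Δ₀ = -236 kJ/mol.
Low-spin: t2g^6 e_g^1, orbital CFSE = -1.8Δ₀ = -531 kJ/mol; plus 1 excess pair × P = +208 kJ/mol; total -323 kJ/mol.
Thus E(LS) − E(HS) = -87 kJ/mol.

-87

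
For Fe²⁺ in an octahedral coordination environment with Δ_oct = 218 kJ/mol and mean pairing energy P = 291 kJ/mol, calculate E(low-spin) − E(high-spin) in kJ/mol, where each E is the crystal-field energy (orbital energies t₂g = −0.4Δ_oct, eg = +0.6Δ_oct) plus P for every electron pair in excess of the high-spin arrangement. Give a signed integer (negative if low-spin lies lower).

146

Fe sits in group 8; removing 2 electrons leaves Fe²⁺ with 8 − 2 = 6 d electrons.
High-spin d⁶ fills as t₂g⁴ eg² with CFSE 4(−0.4) + 2(+0.6) = -0.4Δ_oct = -87 kJ/mol.
For low-spin the configuration is t₂g⁶ eg⁰: orbital energy -2.4 × 218 = -523 kJ/mol, and 2 additional pairs relative to high-spin add 582 kJ/mol, giving 59 kJ/mol.
Thus E(LS) − E(HS) = 146 kJ/mol.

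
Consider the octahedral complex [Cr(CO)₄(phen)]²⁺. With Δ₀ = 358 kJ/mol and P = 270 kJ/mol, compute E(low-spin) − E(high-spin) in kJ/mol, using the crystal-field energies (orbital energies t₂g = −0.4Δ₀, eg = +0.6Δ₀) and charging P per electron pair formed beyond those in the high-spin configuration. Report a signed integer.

-88

Ligand charges: 4×(+0) from CO and 1×(+0) from phen sum to +0; with overall charge +2, Cr is +2.
Cr is in group 6, so Cr²⁺ is d⁴ (6 − 2 = 4).
In the high-spin limit (t₂g³ eg¹) the orbital term is -0.6Δ₀ = -215 kJ/mol, with no excess pairing.
For low-spin the configuration is t₂g⁴ eg⁰: orbital energy -1.6 × 358 = -573 kJ/mol, and 1 additional pair relative to high-spin adds 270 kJ/mol, giving -303 kJ/mol.
The difference is -303 − (-215) = -88 kJ/mol, so low-spin lies lower.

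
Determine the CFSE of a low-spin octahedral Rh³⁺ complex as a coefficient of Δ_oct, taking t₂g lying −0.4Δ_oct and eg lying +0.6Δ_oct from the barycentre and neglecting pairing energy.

Group 9 minus oxidation state +3 gives a d⁶ configuration for Rh³⁺.
Configuration: t₂g⁶ eg⁰.
CFSE = 6(-0.4Δ_oct) + 0(0.6Δ_oct) = -2.4Δ_oct + 0.0Δ_oct = -2.4Δ_oct.

-2.4 Δ_oct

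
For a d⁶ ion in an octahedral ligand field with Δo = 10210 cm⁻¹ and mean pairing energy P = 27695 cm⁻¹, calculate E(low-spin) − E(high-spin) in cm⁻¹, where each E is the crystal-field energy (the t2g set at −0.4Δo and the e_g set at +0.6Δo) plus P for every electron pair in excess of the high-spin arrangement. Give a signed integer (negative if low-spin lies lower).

34970

High-spin: t2g^4 e_g^2, CFSE = -0.4Δo = -4084 cm⁻¹.
Low-spin t2g^6 e_g^0 gives -2.4Δo = -24504 cm⁻¹, but forming 2 extra pairs costs 2P = 55390 cm⁻¹, so E(LS) = -24504 + 55390 = 30886 cm⁻¹.
E(LS) − E(HS) = 30886 − (-4084) = 34970 cm⁻¹.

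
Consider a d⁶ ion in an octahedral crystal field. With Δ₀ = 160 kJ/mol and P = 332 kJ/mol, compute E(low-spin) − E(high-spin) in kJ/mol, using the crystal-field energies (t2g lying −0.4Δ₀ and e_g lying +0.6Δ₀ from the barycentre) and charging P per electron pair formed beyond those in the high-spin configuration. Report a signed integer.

344

In the high-spin limit (t2g^4 e_g^2) the orbital term is -0.4Δ₀ = -64 kJ/mol, with no excess pairing.
Low-spin t2g^6 e_g^0 gives -2.4Δ₀ = -384 kJ/mol, but forming 2 extra pairs costs 2P = 664 kJ/mol, so E(LS) = -384 + 664 = 280 kJ/mol.
E(LS) − E(HS) = 280 − (-64) = 344 kJ/mol.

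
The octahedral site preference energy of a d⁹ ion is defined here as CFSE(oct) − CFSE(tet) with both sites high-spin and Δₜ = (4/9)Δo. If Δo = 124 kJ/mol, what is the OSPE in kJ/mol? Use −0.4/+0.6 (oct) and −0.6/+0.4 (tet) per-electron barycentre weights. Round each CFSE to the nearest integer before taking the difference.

Octahedral high-spin t₂g⁶ eg³: CFSE = -0.6 × 124 = -74 kJ/mol.
Tetrahedral: e⁴ t₂⁵, CFSE = 4(−0.6) + 5(+0.4) = -0.4Δₜ = -0.4 × (4/9) × 124 = -22 kJ/mol.
Subtracting, OSPE = -74 − (-22) = -52 kJ/mol.

-52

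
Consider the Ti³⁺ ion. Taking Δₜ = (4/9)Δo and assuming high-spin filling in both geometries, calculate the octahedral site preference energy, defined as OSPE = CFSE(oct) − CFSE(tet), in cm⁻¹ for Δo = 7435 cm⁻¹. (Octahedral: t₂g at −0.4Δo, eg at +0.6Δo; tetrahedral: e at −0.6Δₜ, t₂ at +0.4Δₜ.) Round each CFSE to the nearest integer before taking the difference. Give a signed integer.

-991

Ti³⁺: group 4, so d-count = 4 − 3 = 1.
Octahedral (high-spin): t₂g¹ eg⁰, CFSE = 1(−0.4) + 0(+0.6) = -0.4Δo = -0.4 × 7435 = -2974 cm⁻¹.
In a tetrahedral site the filling is e¹ t₂⁰: CFSE(tet) = -0.6Δₜ = -0.6 × (4/9)(7435) = -1983 cm⁻¹.
Subtracting, OSPE = -2974 − (-1983) = -991 cm⁻¹.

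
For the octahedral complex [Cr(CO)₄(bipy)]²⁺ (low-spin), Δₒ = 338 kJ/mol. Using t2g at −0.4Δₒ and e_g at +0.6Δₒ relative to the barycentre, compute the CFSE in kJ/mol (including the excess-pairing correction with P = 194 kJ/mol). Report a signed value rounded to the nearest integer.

-347

Ligand charges: 4×(+0) from CO and 1×(+0) from bipy sum to +0; with overall charge +2, Cr is +2.
Cr²⁺: group 6, so d-count = 6 − 2 = 4.
Electron filling gives t2g^4 e_g^0.
Orbital CFSE = 4(-0.4) + 0(0.6) = -1.6Δₒ = -1.6 × 338 = -541 kJ/mol.
Pairing penalty: 1 pair vs 0 in the high-spin reference → 1 extra × P = 194 kJ/mol.
Overall CFSE = -541 + 194 = -347 kJ/mol.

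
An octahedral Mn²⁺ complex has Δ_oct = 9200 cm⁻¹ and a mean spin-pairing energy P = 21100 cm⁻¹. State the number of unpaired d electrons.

5

Group 7 minus oxidation state +2 gives a d⁵ configuration for Mn²⁺.
Δ_oct < P, so pairing is avoided: the ground state is high-spin.
Configuration: t2g^3 e_g^2.
Unpaired electrons: 5.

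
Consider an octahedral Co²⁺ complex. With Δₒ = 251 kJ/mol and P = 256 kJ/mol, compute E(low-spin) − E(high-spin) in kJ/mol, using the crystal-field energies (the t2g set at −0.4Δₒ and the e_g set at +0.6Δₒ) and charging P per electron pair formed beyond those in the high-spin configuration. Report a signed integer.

5

Co is in group 9, so Co²⁺ is d⁷ (9 − 2 = 7).
High-spin d⁷ fills as t2g^5 e_g^2 with CFSE 5(−0.4) + 2(+0.6) = -0.8Δₒ = -201 kJ/mol.
For low-spin the configuration is t2g^6 e_g^1: orbital energy -1.8 × 251 = -452 kJ/mol, and 1 additional pair relative to high-spin adds 256 kJ/mol, giving -196 kJ/mol.
E(LS) − E(HS) = -196 − (-201) = 5 kJ/mol.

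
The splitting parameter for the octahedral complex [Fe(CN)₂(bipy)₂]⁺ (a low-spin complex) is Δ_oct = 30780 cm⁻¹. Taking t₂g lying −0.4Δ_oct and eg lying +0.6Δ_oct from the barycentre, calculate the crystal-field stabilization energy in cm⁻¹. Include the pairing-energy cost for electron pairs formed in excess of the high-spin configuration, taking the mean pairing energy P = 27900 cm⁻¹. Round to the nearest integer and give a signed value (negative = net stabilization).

-5760

Ligand charges: 2×(-1) from CN⁻ and 2×(+0) from bipy sum to -2; with overall charge +1, Fe is +3.
Fe³⁺: group 8, so d-count = 8 − 3 = 5.
The d⁵ electrons fill as t₂g⁵ eg⁰.
Orbital CFSE = 5(-0.4) + 0(0.6) = -2.0Δ_oct = -2.0 × 30780 = -61560 cm⁻¹.
Relative to high-spin t₂g³ eg² (0 paired), the low-spin configuration has 2 additional pairs, contributing +2 × 27900 = +55800 cm⁻¹.
Combining: -61560 + 55800 = -5760 cm⁻¹.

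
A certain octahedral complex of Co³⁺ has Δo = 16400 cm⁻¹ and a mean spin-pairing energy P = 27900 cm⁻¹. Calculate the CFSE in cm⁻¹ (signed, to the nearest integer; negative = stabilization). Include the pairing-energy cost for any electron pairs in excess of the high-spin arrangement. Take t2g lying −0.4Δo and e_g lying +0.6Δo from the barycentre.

-6560

Co³⁺: group 9, so d-count = 9 − 3 = 6.
Since Δo = 16400 cm⁻¹ < P = 27900 cm⁻¹, the complex adopts the high-spin configuration.
Configuration: t2g^4 e_g^2.
Orbital CFSE = -0.4Δo = -0.4 × 16400 = -6560 cm⁻¹.
High-spin has no excess pairs, so no pairing correction applies.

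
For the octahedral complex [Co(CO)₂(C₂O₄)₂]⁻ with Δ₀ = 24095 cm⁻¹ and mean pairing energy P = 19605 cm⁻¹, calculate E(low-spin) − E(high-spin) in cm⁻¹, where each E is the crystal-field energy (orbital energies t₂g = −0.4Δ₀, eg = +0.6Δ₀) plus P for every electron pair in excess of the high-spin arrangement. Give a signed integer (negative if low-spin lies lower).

-8980

Ligand charges: 2×(+0) from CO and 2×(-2) from C₂O₄²⁻ sum to -4; with overall charge -1, Co is +3.
Group 9 minus oxidation state +3 gives a d⁶ configuration for Co³⁺.
High-spin d⁶ fills as t₂g⁴ eg² with CFSE 4(−0.4) + 2(+0.6) = -0.4Δ₀ = -9638 cm⁻¹.
Low-spin: t₂g⁶ eg⁰, orbital CFSE = -2.4Δ₀ = -57828 cm⁻¹; plus 2 excess pairs × P = +39210 cm⁻¹; total -18618 cm⁻¹.
The difference is -18618 − (-9638) = -8980 cm⁻¹, so low-spin lies lower.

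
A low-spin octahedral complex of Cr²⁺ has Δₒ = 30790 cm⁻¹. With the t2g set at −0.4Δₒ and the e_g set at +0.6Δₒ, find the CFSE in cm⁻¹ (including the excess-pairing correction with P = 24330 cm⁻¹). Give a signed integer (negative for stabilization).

Cr sits in group 6; removing 2 electrons leaves Cr²⁺ with 6 − 2 = 4 d electrons.
Electron filling gives t2g^4 e_g^0.
CFSE(orbital) = 4×(-0.4Δₒ) + 0×(0.6Δₒ) = -1.6Δₒ; with Δₒ = 30790 cm⁻¹ that is -49264 cm⁻¹.
Pairing penalty: 1 pair vs 0 in the high-spin reference → 1 extra × P = 24330 cm⁻¹.
Combining: -49264 + 24330 = -24934 cm⁻¹.

-24934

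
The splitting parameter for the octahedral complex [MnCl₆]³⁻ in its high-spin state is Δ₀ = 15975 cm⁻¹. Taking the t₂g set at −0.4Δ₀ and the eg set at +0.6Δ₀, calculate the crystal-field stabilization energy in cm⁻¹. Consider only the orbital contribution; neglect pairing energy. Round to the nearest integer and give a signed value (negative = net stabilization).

Each Cl⁻ contributes -1; 6 × (-1) = -6. With overall charge -3, Mn is in the +3 oxidation state.
Mn sits in group 7; removing 3 electrons leaves Mn³⁺ with 7 − 3 = 4 d electrons.
The d⁴ electrons fill as t₂g³ eg¹.
The orbital stabilization is -0.6Δ₀ = -0.6 × 15975 = -9585 cm⁻¹.

-9585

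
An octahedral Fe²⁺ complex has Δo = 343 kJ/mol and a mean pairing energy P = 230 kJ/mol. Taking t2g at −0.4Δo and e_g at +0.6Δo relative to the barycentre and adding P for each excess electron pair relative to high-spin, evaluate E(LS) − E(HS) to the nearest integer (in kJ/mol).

Group 8 minus oxidation state +2 gives a d⁶ configuration for Fe²⁺.
High-spin d⁶ fills as t2g^4 e_g^2 with CFSE 4(−0.4) + 2(+0.6) = -0.4Δo = -137 kJ/mol.
Low-spin t2g^6 e_g^0 gives -2.4Δo = -823 kJ/mol, but forming 2 extra pairs costs 2P = 460 kJ/mol, so E(LS) = -823 + 460 = -363 kJ/mol.
E(LS) − E(HS) = -363 − (-137) = -226 kJ/mol.

-226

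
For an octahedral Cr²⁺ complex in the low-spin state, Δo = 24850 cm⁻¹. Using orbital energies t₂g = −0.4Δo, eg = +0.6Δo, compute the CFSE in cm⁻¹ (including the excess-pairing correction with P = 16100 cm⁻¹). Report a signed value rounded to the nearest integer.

Group 6 minus oxidation state +2 gives a d⁴ configuration for Cr²⁺.
The d⁴ electrons fill as t₂g⁴ eg⁰.
CFSE(orbital) = 4×(-0.4Δo) + 0×(0.6Δo) = -1.6Δo; with Δo = 24850 cm⁻¹ that is -39760 cm⁻¹.
Pairing penalty: 1 pair vs 0 in the high-spin reference → 1 extra × P = 16100 cm⁻¹.
Net CFSE = -39760 + 16100 = -23660 cm⁻¹.

-23660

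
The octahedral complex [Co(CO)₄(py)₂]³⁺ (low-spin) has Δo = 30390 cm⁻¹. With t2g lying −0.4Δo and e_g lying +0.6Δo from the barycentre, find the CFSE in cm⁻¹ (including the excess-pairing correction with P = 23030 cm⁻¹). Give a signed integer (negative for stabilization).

-26876

Ligand charges: 4×(+0) from CO and 2×(+0) from py sum to +0; with overall charge +3, Co is +3.
Co is in group 9, so Co³⁺ is d⁶ (9 − 3 = 6).
Electron filling gives t2g^6 e_g^0.
CFSE(orbital) = 6×(-0.4Δo) + 0×(0.6Δo) = -2.4Δo; with Δo = 30390 cm⁻¹ that is -72936 cm⁻¹.
High-spin d⁶ would be t2g^4 e_g^2 with 1 pair; low-spin has 3, so 2 excess pairs cost +2P = +46060 cm⁻¹.
Combining: -72936 + 46060 = -26876 cm⁻¹.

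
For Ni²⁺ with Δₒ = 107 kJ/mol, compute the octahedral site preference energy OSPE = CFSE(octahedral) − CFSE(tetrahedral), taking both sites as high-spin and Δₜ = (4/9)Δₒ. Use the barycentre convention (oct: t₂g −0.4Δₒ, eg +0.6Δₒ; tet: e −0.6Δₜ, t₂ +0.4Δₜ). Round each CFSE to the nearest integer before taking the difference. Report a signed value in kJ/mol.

-90

Ni sits in group 10; removing 2 electrons leaves Ni²⁺ with 10 − 2 = 8 d electrons.
Octahedral high-spin t2g^6 e_g^2: CFSE = -1.2 × 107 = -128 kJ/mol.
Tetrahedral: e^4 t2^4, CFSE = 4(−0.6) + 4(+0.4) = -0.8Δₜ = -0.8 × (4/9) × 107 = -38 kJ/mol.
OSPE = -128 − (-38) = -90 kJ/mol.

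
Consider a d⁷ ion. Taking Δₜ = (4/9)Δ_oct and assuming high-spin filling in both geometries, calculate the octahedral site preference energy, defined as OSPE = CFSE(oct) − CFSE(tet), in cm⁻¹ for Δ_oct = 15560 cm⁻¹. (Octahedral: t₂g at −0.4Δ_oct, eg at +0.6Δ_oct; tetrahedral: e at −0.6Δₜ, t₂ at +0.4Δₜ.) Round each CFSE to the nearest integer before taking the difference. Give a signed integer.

Octahedral (high-spin): t₂g⁵ eg², CFSE = 5(−0.4) + 2(+0.6) = -0.8Δ_oct = -0.8 × 15560 = -12448 cm⁻¹.
Tetrahedral: e⁴ t₂³, CFSE = 4(−0.6) + 3(+0.4) = -1.2Δₜ = -1.2 × (4/9) × 15560 = -8299 cm⁻¹.
Subtracting, OSPE = -12448 − (-8299) = -4149 cm⁻¹.

-4149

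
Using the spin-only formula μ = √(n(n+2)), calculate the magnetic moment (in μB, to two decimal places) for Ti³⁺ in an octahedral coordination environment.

Ti³⁺: group 4, so d-count = 4 − 3 = 1.
For octahedral d¹ the high- and low-spin configurations coincide.
Configuration: t₂g¹ eg⁰ → 1 unpaired electron.
μ(spin-only) = √[1(1+2)] = √3 ≈ 1.73 μB.

1.73 μB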